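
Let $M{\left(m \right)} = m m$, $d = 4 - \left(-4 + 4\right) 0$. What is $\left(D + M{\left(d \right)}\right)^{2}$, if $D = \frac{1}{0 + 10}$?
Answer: $\frac{25921}{100} \approx 259.21$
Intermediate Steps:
$d = 4$ ($d = 4 - 0 \cdot 0 = 4 - 0 = 4 + 0 = 4$)
$D = \frac{1}{10} \approx 0.1$
$M{\left(m \right)} = m^{2}$
$\left(D + M{\left(d \right)}\right)^{2} = \left(\frac{1}{10} + 4^{2}\right)^{2} = \left(\frac{1}{10} + 16\right)^{2} = \left(\frac{161}{10}\right)^{2} = \frac{25921}{100}$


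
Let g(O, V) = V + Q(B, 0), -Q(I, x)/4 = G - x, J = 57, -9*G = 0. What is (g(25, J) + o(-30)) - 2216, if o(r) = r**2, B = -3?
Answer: -1259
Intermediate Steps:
G = 0 (G = -1/9*0 = 0)
Q(I, x) = 4*x (Q(I, x) = -4*(0 - x) = -(-4)*x = 4*x)
g(O, V) = V (g(O, V) = V + 4*0 = V + 0 = V)
(g(25, J) + o(-30)) - 2216 = (57 + (-30)**2) - 2216 = (57 + 900) - 2216 = 957 - 2216 = -1259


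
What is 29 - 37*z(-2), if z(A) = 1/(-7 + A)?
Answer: 298/9 ≈ 33.111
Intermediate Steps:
29 - 37*z(-2) = 29 - 37/(-7 - 2) = 29 - 37/(-9) = 29 - 37*(-1/9) = 29 + 37/9 = 298/9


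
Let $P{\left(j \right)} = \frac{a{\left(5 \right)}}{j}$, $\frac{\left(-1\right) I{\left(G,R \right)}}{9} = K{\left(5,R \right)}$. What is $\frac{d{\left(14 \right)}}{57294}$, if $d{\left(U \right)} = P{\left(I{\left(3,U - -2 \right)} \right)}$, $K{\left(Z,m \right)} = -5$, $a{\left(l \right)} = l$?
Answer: $\frac{1}{515646} \approx 1.9393 \cdot 10^{-6}$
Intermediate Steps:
$I{\left(G,R \right)} = 45$ ($I{\left(G,R \right)} = \left(-9\right) \left(-5\right) = 45$)
$P{\left(j \right)} = \frac{5}{j}$
$d{\left(U \right)} = \frac{1}{9}$ ($d{\left(U \right)} = \frac{5}{45} = 5 \cdot \frac{1}{45} = \frac{1}{9}$)
$\frac{d{\left(14 \right)}}{57294} = \frac{1}{9 \cdot 57294} = \frac{1}{9} \cdot \frac{1}{57294} = \frac{1}{515646}$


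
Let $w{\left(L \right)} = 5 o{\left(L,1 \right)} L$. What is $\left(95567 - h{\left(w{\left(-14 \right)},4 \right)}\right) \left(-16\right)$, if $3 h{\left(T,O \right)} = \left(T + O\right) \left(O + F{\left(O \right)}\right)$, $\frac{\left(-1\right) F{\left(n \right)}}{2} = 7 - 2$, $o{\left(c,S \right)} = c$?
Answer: $-1560560$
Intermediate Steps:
$F{\left(n \right)} = -10$ ($F{\left(n \right)} = - 2 \left(7 - 2\right) = \left(-2\right) 5 = -10$)
$w{\left(L \right)} = 5 L^{2}$ ($w{\left(L \right)} = 5 L L = 5 L^{2}$)
$h{\left(T,O \right)} = \frac{\left(-10 + O\right) \left(O + T\right)}{3}$ ($h{\left(T,O \right)} = \frac{\left(T + O\right) \left(O - 10\right)}{3} = \frac{\left(O + T\right) \left(-10 + O\right)}{3} = \frac{\left(-10 + O\right) \left(O + T\right)}{3}$)
$\left(95567 - h{\left(w{\left(-14 \right)},4 \right)}\right) \left(-16\right) = \left(95567 - \left(\left(- \frac{10}{3}\right) 4 - \frac{10 \cdot 5 \left(-14\right)^{2}}{3} + \frac{4^{2}}{3} + \frac{1}{3} \cdot 4 \cdot 5 \left(-14\right)^{2}\right)\right) \left(-16\right) = \left(95567 - \left(- \frac{40}{3} - \frac{10 \cdot 5 \cdot 196}{3} + \frac{1}{3} \cdot 16 + \frac{1}{3} \cdot 4 \cdot 5 \cdot 196\right)\right) \left(-16\right) = \left(95567 - \left(- \frac{40}{3} - \frac{9800}{3} + \frac{16}{3} + \frac{1}{3} \cdot 4 \cdot 980\right)\right) \left(-16\right) = \left(95567 - \left(- \frac{40}{3} - \frac{9800}{3} + \frac{16}{3} + \frac{3920}{3}\right)\right) \left(-16\right) = \left(95567 - -1968\right) \left(-16\right) = \left(95567 + 1968\right) \left(-16\right) = 97535 \left(-16\right) = -1560560$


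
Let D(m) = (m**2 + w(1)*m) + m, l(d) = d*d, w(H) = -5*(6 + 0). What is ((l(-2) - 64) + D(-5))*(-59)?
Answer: -6490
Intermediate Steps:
w(H) = -30 (w(H) = -5*6 = -30)
l(d) = d**2
D(m) = m**2 - 29*m (D(m) = (m**2 - 30*m) + m = m**2 - 29*m)
((l(-2) - 64) + D(-5))*(-59) = (((-2)**2 - 64) - 5*(-29 - 5))*(-59) = ((4 - 64) - 5*(-34))*(-59) = (-60 + 170)*(-59) = 110*(-59) = -6490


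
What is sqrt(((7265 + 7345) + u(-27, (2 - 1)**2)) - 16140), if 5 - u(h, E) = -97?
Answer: 2*I*sqrt(357) ≈ 37.789*I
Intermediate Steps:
u(h, E) = 102 (u(h, E) = 5 - 1*(-97) = 5 + 97 = 102)
sqrt(((7265 + 7345) + u(-27, (2 - 1)**2)) - 16140) = sqrt(((7265 + 7345) + 102) - 16140) = sqrt((14610 + 102) - 16140) = sqrt(14712 - 16140) = sqrt(-1428) = 2*I*sqrt(357)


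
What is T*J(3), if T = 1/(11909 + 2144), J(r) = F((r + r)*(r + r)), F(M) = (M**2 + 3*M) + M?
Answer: 1440/14053 ≈ 0.10247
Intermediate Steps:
F(M) = M**2 + 4*M
J(r) = 4*r**2*(4 + 4*r**2) (J(r) = ((r + r)*(r + r))*(4 + (r + r)*(r + r)) = ((2*r)*(2*r))*(4 + (2*r)*(2*r)) = (4*r**2)*(4 + 4*r**2) = 4*r**2*(4 + 4*r**2))
T = 1/14053 ≈ 7.1159e-5
T*J(3) = (16*3**2*(1 + 3**2))/14053 = (16*9*(1 + 9))/14053 = (16*9*10)/14053 = (1/14053)*1440 = 1440/14053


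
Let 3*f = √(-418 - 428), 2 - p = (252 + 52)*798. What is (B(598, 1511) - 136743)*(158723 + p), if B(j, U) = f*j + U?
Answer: 11341502144 - 50152466*I*√94 ≈ 1.1341e+10 - 4.8625e+8*I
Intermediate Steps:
p = -242590 (p = 2 - (252 + 52)*798 = 2 - 304*798 = 2 - 1*242592 = 2 - 242592 = -242590)
f = I*√94 (f = √(-418 - 428)/3 = √(-846)/3 = (3*I*√94)/3 = I*√94 ≈ 9.6954*I)
B(j, U) = U + I*j*√94 (B(j, U) = (I*√94)*j + U = I*j*√94 + U = U + I*j*√94)
(B(598, 1511) - 136743)*(158723 + p) = ((1511 + I*598*√94) - 136743)*(158723 - 242590) = ((1511 + 598*I*√94) - 136743)*(-83867) = (-135232 + 598*I*√94)*(-83867) = 11341502144 - 50152466*I*√94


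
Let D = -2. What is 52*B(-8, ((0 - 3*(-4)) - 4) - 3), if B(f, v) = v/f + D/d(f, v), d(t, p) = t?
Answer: -39/2 ≈ -19.500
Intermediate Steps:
B(f, v) = -2/f + v/f (B(f, v) = v/f - 2/f = -2/f + v/f)
52*B(-8, ((0 - 3*(-4)) - 4) - 3) = 52*((-2 + (((0 - 3*(-4)) - 4) - 3))/(-8)) = 52*(-(-2 + (((0 + 12) - 4) - 3))/8) = 52*(-(-2 + ((12 - 4) - 3))/8) = 52*(-(-2 + (8 - 3))/8) = 52*(-(-2 + 5)/8) = 52*(-⅛*3) = 52*(-3/8) = -39/2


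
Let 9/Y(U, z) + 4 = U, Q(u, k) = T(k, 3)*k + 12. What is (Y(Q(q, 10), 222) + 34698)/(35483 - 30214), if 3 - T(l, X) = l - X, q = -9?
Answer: 1110327/168608 ≈ 6.5853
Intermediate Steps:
T(l, X) = 3 + X - l (T(l, X) = 3 - (l - X) = 3 + (X - l) = 3 + X - l)
Q(u, k) = 12 + k*(6 - k) (Q(u, k) = (3 + 3 - k)*k + 12 = (6 - k)*k + 12 = k*(6 - k) + 12 = 12 + k*(6 - k))
Y(U, z) = 9/(-4 + U)
(Y(Q(q, 10), 222) + 34698)/(35483 - 30214) = (9/(-4 + (12 + 10*(6 - 1*10))) + 34698)/(35483 - 30214) = (9/(-4 + (12 + 10*(6 - 10))) + 34698)/5269 = (9/(-4 + (12 + 10*(-4))) + 34698)*(1/5269) = (9/(-4 + (12 - 40)) + 34698)*(1/5269) = (9/(-4 - 28) + 34698)*(1/5269) = (9/(-32) + 34698)*(1/5269) = (9*(-1/32) + 34698)*(1/5269) = (-9/32 + 34698)*(1/5269) = (1110327/32)*(1/5269) = 1110327/168608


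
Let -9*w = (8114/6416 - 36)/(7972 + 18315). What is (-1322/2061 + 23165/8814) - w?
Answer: 4488611251037/2259418751928 ≈ 1.9866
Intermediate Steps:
w = 111431/758958264 (w = -(8114/6416 - 36)/(9*(7972 + 18315)) = -(8114*(1/6416) - 36)/(9*26287) = -(4057/3208 - 36)/(9*26287) = -(-111431)/(28872*26287) = -⅑*(-111431/84328696) = 111431/758958264 ≈ 0.00014682)
(-1322/2061 + 23165/8814) - w = (-1322/2061 + 23165/8814) - 1*111431/758958264 = (-1322*1/2061 + 23165*(1/8814)) - 111431/758958264 = (-1322/2061 + 205/78) - 111431/758958264 = 106463/53586 - 111431/758958264 = 4488611251037/2259418751928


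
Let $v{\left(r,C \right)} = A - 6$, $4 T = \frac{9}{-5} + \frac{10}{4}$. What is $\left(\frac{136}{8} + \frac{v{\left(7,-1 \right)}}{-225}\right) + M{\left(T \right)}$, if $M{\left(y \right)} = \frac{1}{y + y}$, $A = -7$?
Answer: $\frac{31366}{1575} \approx 19.915$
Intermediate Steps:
$T = \frac{7}{40}$ ($T = \frac{\frac{9}{-5} + \frac{10}{4}}{4} = \frac{9 \left(- \frac{1}{5}\right) + 10 \cdot \frac{1}{4}}{4} = \frac{- \frac{9}{5} + \frac{5}{2}}{4} = \frac{1}{4} \cdot \frac{7}{10} = \frac{7}{40} \approx 0.175$)
$v{\left(r,C \right)} = -13$ ($v{\left(r,C \right)} = -7 - 6 = -13$)
$M{\left(y \right)} = \frac{1}{2 y}$
$\left(\frac{136}{8} + \frac{v{\left(7,-1 \right)}}{-225}\right) + M{\left(T \right)} = \left(\frac{136}{8} - \frac{13}{-225}\right) + \frac{1}{2 \cdot \frac{7}{40}} = \left(136 \cdot \frac{1}{8} - - \frac{13}{225}\right) + \frac{1}{2} \cdot \frac{40}{7} = \left(17 + \frac{13}{225}\right) + \frac{20}{7} = \frac{3838}{225} + \frac{20}{7} = \frac{31366}{1575}$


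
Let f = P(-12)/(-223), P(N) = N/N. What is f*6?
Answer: -6/223 ≈ -0.026906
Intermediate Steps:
P(N) = 1
f = -1/223 (f = 1/(-223) = 1*(-1/223) = -1/223 ≈ -0.0044843)
f*6 = -1/223*6 = -6/223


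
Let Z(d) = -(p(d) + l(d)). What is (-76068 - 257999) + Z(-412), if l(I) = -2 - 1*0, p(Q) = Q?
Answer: -333653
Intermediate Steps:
l(I) = -2 (l(I) = -2 + 0 = -2)
Z(d) = 2 - d (Z(d) = -(d - 2) = -(-2 + d) = 2 - d)
(-76068 - 257999) + Z(-412) = (-76068 - 257999) + (2 - 1*(-412)) = -334067 + (2 + 412) = -334067 + 414 = -333653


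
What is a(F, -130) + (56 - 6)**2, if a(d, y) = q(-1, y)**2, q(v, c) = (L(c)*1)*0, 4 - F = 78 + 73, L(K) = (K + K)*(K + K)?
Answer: 2500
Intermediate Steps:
L(K) = 4*K**2 (L(K) = (2*K)*(2*K) = 4*K**2)
F = -147 (F = 4 - (78 + 73) = 4 - 1*151 = 4 - 151 = -147)
q(v, c) = 0 (q(v, c) = ((4*c**2)*1)*0 = (4*c**2)*0 = 0)
a(d, y) = 0 (a(d, y) = 0**2 = 0)
a(F, -130) + (56 - 6)**2 = 0 + (56 - 6)**2 = 0 + 50**2 = 0 + 2500 = 2500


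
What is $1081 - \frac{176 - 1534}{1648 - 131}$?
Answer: $\frac{1641235}{1517} \approx 1081.9$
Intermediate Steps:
$1081 - \frac{176 - 1534}{1648 - 131} = 1081 - - \frac{1358}{1517} = 1081 + \frac{1358}{1517} = \frac{1641235}{1517}$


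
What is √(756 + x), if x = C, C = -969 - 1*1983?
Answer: 6*I*√61 ≈ 46.862*I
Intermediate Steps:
C = -2952 (C = -969 - 1983 = -2952)
x = -2952
√(756 + x) = √(756 - 2952) = √(-2196) = 6*I*√61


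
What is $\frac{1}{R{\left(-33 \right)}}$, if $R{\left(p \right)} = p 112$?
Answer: $- \frac{1}{3696} \approx -0.00027056$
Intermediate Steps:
$R{\left(p \right)} = 112 p$
$\frac{1}{R{\left(-33 \right)}} = \frac{1}{112 \left(-33\right)} = \frac{1}{-3696} = - \frac{1}{3696}$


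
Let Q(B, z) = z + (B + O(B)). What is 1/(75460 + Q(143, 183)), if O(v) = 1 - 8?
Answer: 1/75779 ≈ 1.3196e-5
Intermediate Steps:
O(v) = -7
Q(B, z) = -7 + B + z (Q(B, z) = z + (B - 7) = z + (-7 + B) = -7 + B + z)
1/(75460 + Q(143, 183)) = 1/(75460 + (-7 + 143 + 183)) = 1/(75460 + 319) = 1/75779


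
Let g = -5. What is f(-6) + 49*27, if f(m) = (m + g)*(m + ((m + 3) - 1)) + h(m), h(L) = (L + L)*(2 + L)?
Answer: 1481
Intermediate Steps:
h(L) = 2*L*(2 + L) (h(L) = (2*L)*(2 + L) = 2*L*(2 + L))
f(m) = (-5 + m)*(2 + 2*m) + 2*m*(2 + m) (f(m) = (m - 5)*(m + ((m + 3) - 1)) + 2*m*(2 + m) = (-5 + m)*(m + ((3 + m) - 1)) + 2*m*(2 + m) = (-5 + m)*(m + (2 + m)) + 2*m*(2 + m) = (-5 + m)*(2 + 2*m) + 2*m*(2 + m))
f(-6) + 49*27 = (-10 - 4*(-6) + 4*(-6)²) + 49*27 = (-10 + 24 + 4*36) + 1323 = (-10 + 24 + 144) + 1323 = 158 + 1323 = 1481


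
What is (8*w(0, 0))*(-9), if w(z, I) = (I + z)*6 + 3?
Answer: -216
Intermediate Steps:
w(z, I) = 3 + 6*I + 6*z (w(z, I) = (6*I + 6*z) + 3 = 3 + 6*I + 6*z)
(8*w(0, 0))*(-9) = (8*(3 + 6*0 + 6*0))*(-9) = (8*(3 + 0 + 0))*(-9) = (8*3)*(-9) = 24*(-9) = -216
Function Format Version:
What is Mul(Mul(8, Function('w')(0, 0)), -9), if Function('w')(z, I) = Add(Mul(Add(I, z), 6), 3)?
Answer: -216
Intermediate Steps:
Function('w')(z, I) = Add(3, Mul(6, I), Mul(6, z)) (Function('w')(z, I) = Add(Add(Mul(6, I), Mul(6, z)), 3) = Add(3, Mul(6, I), Mul(6, z)))
Mul(Mul(8, Function('w')(0, 0)), -9) = Mul(Mul(8, Add(3, Mul(6, 0), Mul(6, 0))), -9) = Mul(Mul(8, Add(3, 0, 0)), -9) = Mul(Mul(8, 3), -9) = Mul(24, -9) = -216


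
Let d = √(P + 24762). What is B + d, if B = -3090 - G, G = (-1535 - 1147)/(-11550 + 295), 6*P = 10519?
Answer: -34780632/11255 + √954546/6 ≈ -2927.4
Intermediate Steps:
P = 10519/6 (P = (⅙)*10519 = 10519/6 ≈ 1753.2)
G = 2682/11255 (G = -2682/(-11255) = -2682*(-1/11255) = 2682/11255 ≈ 0.23829)
B = -34780632/11255 (B = -3090 - 1*2682/11255 = -3090 - 2682/11255 = -34780632/11255 ≈ -3090.2)
d = √954546/6 (d = √(10519/6 + 24762) = √(159091/6) = √954546/6 ≈ 162.83)
B + d = -34780632/11255 + √954546/6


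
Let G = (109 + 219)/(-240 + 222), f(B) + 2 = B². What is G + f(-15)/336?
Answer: -17699/1008 ≈ -17.559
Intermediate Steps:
f(B) = -2 + B²
G = -164/9 (G = 328/(-18) = 328*(-1/18) = -164/9 ≈ -18.222)
G + f(-15)/336 = -164/9 + (-2 + (-15)²)/336 = -164/9 + (-2 + 225)*(1/336) = -164/9 + 223*(1/336) = -164/9 + 223/336 = -17699/1008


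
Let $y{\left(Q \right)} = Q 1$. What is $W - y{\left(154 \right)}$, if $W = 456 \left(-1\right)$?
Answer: $-610$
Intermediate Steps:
$y{\left(Q \right)} = Q$
$W = -456$
$W - y{\left(154 \right)} = -456 - 154 = -610$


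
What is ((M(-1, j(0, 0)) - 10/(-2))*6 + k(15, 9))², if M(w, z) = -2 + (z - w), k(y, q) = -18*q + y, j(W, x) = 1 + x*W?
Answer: 13689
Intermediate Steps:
j(W, x) = 1 + W*x
k(y, q) = y - 18*q
M(w, z) = -2 + z - w
((M(-1, j(0, 0)) - 10/(-2))*6 + k(15, 9))² = (((-2 + (1 + 0*0) - 1*(-1)) - 10/(-2))*6 + (15 - 18*9))² = (((-2 + (1 + 0) + 1) - 10*(-½))*6 + (15 - 162))² = (((-2 + 1 + 1) + 5)*6 - 147)² = ((0 + 5)*6 - 147)² = (5*6 - 147)² = (30 - 147)² = (-117)² = 13689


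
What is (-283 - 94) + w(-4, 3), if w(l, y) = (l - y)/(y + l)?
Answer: -370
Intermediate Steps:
w(l, y) = (l - y)/(l + y)
(-283 - 94) + w(-4, 3) = (-283 - 94) + (-4 - 1*3)/(-4 + 3) = -377 + (-4 - 3)/(-1) = -377 - 1*(-7) = -377 + 7 = -370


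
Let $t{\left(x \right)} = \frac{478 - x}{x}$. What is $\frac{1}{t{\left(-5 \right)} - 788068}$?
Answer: $- \frac{5}{3940823} \approx -1.2688 \cdot 10^{-6}$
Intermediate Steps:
$t{\left(x \right)} = \frac{478 - x}{x}$
$\frac{1}{t{\left(-5 \right)} - 788068} = \frac{1}{\frac{478 - -5}{-5} - 788068} = \frac{1}{- \frac{478 + 5}{5} - 788068} = \frac{1}{\left(- \frac{1}{5}\right) 483 - 788068} = \frac{1}{- \frac{483}{5} - 788068} = \frac{1}{- \frac{3940823}{5}} = - \frac{5}{3940823}$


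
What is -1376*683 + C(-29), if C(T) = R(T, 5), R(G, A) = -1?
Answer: -939809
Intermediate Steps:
C(T) = -1
-1376*683 + C(-29) = -1376*683 - 1 = -939808 - 1 = -939809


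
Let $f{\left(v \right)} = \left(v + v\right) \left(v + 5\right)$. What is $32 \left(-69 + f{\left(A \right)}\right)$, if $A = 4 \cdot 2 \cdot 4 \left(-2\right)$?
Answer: $239456$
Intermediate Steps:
$A = -64$ ($A = 8 \cdot 4 \left(-2\right) = 32 \left(-2\right) = -64$)
$f{\left(v \right)} = 2 v \left(5 + v\right)$
$32 \left(-69 + f{\left(A \right)}\right) = 32 \left(-69 + 2 \left(-64\right) \left(5 - 64\right)\right) = 32 \left(-69 + 2 \left(-64\right) \left(-59\right)\right) = 32 \left(-69 + 7552\right) = 32 \cdot 7483 = 239456$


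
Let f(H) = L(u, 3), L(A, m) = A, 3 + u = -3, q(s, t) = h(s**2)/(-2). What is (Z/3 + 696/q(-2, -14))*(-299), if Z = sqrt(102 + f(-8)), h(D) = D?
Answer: 104052 - 1196*sqrt(6)/3 ≈ 1.0308e+5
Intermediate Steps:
q(s, t) = -s**2/2 (q(s, t) = s**2/(-2) = s**2*(-1/2) = -s**2/2)
u = -6 (u = -3 - 3 = -6)
f(H) = -6
Z = 4*sqrt(6) (Z = sqrt(102 - 6) = sqrt(96) = 4*sqrt(6) ≈ 9.7980)
(Z/3 + 696/q(-2, -14))*(-299) = ((4*sqrt(6))/3 + 696/((-1/2*(-2)**2)))*(-299) = ((4*sqrt(6))*(1/3) + 696/((-1/2*4)))*(-299) = (4*sqrt(6)/3 + 696/(-2))*(-299) = (4*sqrt(6)/3 + 696*(-1/2))*(-299) = (4*sqrt(6)/3 - 348)*(-299) = (-348 + 4*sqrt(6)/3)*(-299) = 104052 - 1196*sqrt(6)/3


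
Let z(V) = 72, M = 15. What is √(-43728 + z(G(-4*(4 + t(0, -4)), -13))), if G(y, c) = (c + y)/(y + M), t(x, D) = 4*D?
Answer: 2*I*√10914 ≈ 208.94*I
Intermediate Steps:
G(y, c) = (c + y)/(15 + y) (G(y, c) = (c + y)/(y + 15) = (c + y)/(15 + y))
√(-43728 + z(G(-4*(4 + t(0, -4)), -13))) = √(-43728 + 72) = √(-43656) = 2*I*√10914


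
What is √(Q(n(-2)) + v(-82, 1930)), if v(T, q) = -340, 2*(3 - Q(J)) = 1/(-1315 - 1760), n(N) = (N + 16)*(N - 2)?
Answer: I*√509847054/1230 ≈ 18.358*I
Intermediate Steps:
n(N) = (-2 + N)*(16 + N) (n(N) = (16 + N)*(-2 + N) = (-2 + N)*(16 + N))
Q(J) = 18451/6150 (Q(J) = 3 - 1/(2*(-1315 - 1760)) = 3 - ½/(-3075) = 3 - ½*(-1/3075) = 3 + 1/6150 = 18451/6150)
√(Q(n(-2)) + v(-82, 1930)) = √(18451/6150 - 340) = √(-2072549/6150) = I*√509847054/1230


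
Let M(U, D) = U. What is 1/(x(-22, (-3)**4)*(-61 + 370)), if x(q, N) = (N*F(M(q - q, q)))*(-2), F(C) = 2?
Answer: -1/100116 ≈ -9.9884e-6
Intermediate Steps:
x(q, N) = -4*N (x(q, N) = (N*2)*(-2) = (2*N)*(-2) = -4*N)
1/(x(-22, (-3)**4)*(-61 + 370)) = 1/((-4*(-3)**4)*(-61 + 370)) = 1/(-4*81*309) = 1/(-324*309) = 1/(-100116) = -1/100116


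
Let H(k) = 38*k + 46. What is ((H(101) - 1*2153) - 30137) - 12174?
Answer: -40580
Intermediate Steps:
H(k) = 46 + 38*k
((H(101) - 1*2153) - 30137) - 12174 = (((46 + 38*101) - 1*2153) - 30137) - 12174 = (((46 + 3838) - 2153) - 30137) - 12174 = ((3884 - 2153) - 30137) - 12174 = (1731 - 30137) - 12174 = -28406 - 12174 = -40580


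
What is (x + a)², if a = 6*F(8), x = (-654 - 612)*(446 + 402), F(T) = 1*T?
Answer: 1152445190400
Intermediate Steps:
F(T) = T
x = -1073568 (x = -1266*848 = -1073568)
a = 48 (a = 6*8 = 48)
(x + a)² = (-1073568 + 48)² = (-1073520)² = 1152445190400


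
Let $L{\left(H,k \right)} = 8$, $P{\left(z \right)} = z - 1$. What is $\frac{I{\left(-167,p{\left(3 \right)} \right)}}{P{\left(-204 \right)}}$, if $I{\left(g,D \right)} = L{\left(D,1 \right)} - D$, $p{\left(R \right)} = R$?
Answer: $- \frac{1}{41} \approx -0.02439$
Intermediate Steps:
$P{\left(z \right)} = -1 + z$ ($P{\left(z \right)} = z - 1 = -1 + z$)
$I{\left(g,D \right)} = 8 - D$
$\frac{I{\left(-167,p{\left(3 \right)} \right)}}{P{\left(-204 \right)}} = \frac{8 - 3}{-1 - 204} = \frac{8 - 3}{-205} = 5 \left(- \frac{1}{205}\right) = - \frac{1}{41}$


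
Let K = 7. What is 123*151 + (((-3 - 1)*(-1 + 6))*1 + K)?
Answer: 18560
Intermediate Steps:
123*151 + (((-3 - 1)*(-1 + 6))*1 + K) = 123*151 + (((-3 - 1)*(-1 + 6))*1 + 7) = 18573 + (-4*5*1 + 7) = 18573 + (-20*1 + 7) = 18573 + (-20 + 7) = 18573 - 13 = 18560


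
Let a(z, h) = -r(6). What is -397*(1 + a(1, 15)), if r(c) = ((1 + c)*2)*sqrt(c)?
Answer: -397 + 5558*sqrt(6) ≈ 13217.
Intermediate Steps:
r(c) = sqrt(c)*(2 + 2*c) (r(c) = (2 + 2*c)*sqrt(c) = sqrt(c)*(2 + 2*c))
a(z, h) = -14*sqrt(6) (a(z, h) = -2*sqrt(6)*(1 + 6) = -2*sqrt(6)*7 = -14*sqrt(6))
-397*(1 + a(1, 15)) = -397*(1 - 14*sqrt(6)) = -397 + 5558*sqrt(6)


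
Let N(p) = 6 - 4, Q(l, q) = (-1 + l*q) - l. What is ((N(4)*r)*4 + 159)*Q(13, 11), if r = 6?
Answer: 26703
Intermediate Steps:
Q(l, q) = -1 - l + l*q
N(p) = 2
((N(4)*r)*4 + 159)*Q(13, 11) = ((2*6)*4 + 159)*(-1 - 1*13 + 13*11) = (12*4 + 159)*(-1 - 13 + 143) = (48 + 159)*129 = 207*129 = 26703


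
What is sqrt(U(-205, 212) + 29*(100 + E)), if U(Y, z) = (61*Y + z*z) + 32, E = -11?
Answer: 2*sqrt(8763) ≈ 187.22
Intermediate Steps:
U(Y, z) = 32 + z**2 + 61*Y (U(Y, z) = (61*Y + z**2) + 32 = (z**2 + 61*Y) + 32 = 32 + z**2 + 61*Y)
sqrt(U(-205, 212) + 29*(100 + E)) = sqrt((32 + 212**2 + 61*(-205)) + 29*(100 - 11)) = sqrt((32 + 44944 - 12505) + 29*89) = sqrt(32471 + 2581) = sqrt(35052) = 2*sqrt(8763)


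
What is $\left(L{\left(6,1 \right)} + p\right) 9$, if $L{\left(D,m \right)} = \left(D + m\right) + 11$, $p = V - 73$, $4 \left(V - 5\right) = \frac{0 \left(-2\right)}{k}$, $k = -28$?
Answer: $-450$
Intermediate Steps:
$V = 5$ ($V = 5 + \frac{0 \left(-2\right) \frac{1}{-28}}{4} = 5 + \frac{0 \left(- \frac{1}{28}\right)}{4} = 5 + \frac{1}{4} \cdot 0 = 5 + 0 = 5$)
$p = -68$ ($p = 5 - 73 = -68$)
$L{\left(D,m \right)} = 11 + D + m$
$\left(L{\left(6,1 \right)} + p\right) 9 = \left(\left(11 + 6 + 1\right) - 68\right) 9 = \left(18 - 68\right) 9 = \left(-50\right) 9 = -450$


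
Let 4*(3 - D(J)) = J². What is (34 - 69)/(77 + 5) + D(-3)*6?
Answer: 167/41 ≈ 4.0732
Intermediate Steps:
D(J) = 3 - J²/4
(34 - 69)/(77 + 5) + D(-3)*6 = (34 - 69)/(77 + 5) + (3 - ¼*(-3)²)*6 = -35/82 + (3 - ¼*9)*6 = -35*1/82 + (3 - 9/4)*6 = -35/82 + (¾)*6 = -35/82 + 9/2 = 167/41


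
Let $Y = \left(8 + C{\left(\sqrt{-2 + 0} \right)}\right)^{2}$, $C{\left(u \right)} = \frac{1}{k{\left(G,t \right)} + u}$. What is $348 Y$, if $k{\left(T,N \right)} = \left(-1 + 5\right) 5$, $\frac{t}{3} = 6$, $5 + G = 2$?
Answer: $\frac{174 \left(- 25793 i + 2576 \sqrt{2}\right)}{- 199 i + 20 \sqrt{2}} \approx 22550.0 - 19.71 i$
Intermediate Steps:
$G = -3$ ($G = -5 + 2 = -3$)
$t = 18$ ($t = 3 \cdot 6 = 18$)
$k{\left(T,N \right)} = 20$ ($k{\left(T,N \right)} = 4 \cdot 5 = 20$)
$C{\left(u \right)} = \frac{1}{20 + u}$
$Y = \left(8 + \frac{1}{20 + i \sqrt{2}}\right)^{2}$ ($Y = \left(8 + \frac{1}{20 + \sqrt{-2 + 0}}\right)^{2} = \left(8 + \frac{1}{20 + \sqrt{-2}}\right)^{2} = \left(8 + \frac{1}{20 + i \sqrt{2}}\right)^{2} \approx 64.798 - 0.0566 i$)
$348 Y = 348 \frac{- 25793 i + 2576 \sqrt{2}}{2 \left(- 199 i + 20 \sqrt{2}\right)} = \frac{174 \left(- 25793 i + 2576 \sqrt{2}\right)}{- 199 i + 20 \sqrt{2}}$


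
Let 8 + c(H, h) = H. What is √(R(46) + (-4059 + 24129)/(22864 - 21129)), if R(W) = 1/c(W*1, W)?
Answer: √2015862494/13186 ≈ 3.4050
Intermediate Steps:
c(H, h) = -8 + H
R(W) = 1/(-8 + W) (R(W) = 1/(-8 + W*1) = 1/(-8 + W))
√(R(46) + (-4059 + 24129)/(22864 - 21129)) = √(1/(-8 + 46) + (-4059 + 24129)/(22864 - 21129)) = √(1/38 + 20070/1735) = √(1/38 + 20070*(1/1735)) = √(1/38 + 4014/347) = √(152879/13186) = √2015862494/13186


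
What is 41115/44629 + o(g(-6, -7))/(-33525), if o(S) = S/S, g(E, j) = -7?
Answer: 1378335746/1496187225 ≈ 0.92123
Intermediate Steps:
o(S) = 1
41115/44629 + o(g(-6, -7))/(-33525) = 41115/44629 + 1/(-33525) = 41115*(1/44629) + 1*(-1/33525) = 41115/44629 - 1/33525 = 1378335746/1496187225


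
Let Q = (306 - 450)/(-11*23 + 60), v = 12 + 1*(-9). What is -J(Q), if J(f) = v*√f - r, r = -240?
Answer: -240 - 36*√193/193 ≈ -242.59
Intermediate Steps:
v = 3 (v = 12 - 9 = 3)
Q = 144/193 (Q = -144/(-253 + 60) = -144/(-193) = -144*(-1/193) = 144/193 ≈ 0.74611)
J(f) = 240 + 3*√f (J(f) = 3*√f - 1*(-240) = 3*√f + 240 = 240 + 3*√f)
-J(Q) = -(240 + 3*√(144/193)) = -(240 + 3*(12*√193/193)) = -(240 + 36*√193/193) = -240 - 36*√193/193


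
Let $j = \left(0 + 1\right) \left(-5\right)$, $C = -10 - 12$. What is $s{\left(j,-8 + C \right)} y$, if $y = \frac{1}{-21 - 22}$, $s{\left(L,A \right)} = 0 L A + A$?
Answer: $\frac{30}{43} \approx 0.69767$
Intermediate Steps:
$C = -22$
$j = -5$ ($j = 1 \left(-5\right) = -5$)
$s{\left(L,A \right)} = A$ ($s{\left(L,A \right)} = 0 A + A = 0 + A = A$)
$y = - \frac{1}{43}$ ($y = \frac{1}{-43} = - \frac{1}{43} \approx -0.023256$)
$s{\left(j,-8 + C \right)} y = \left(-8 - 22\right) \left(- \frac{1}{43}\right) = \left(-30\right) \left(- \frac{1}{43}\right) = \frac{30}{43}$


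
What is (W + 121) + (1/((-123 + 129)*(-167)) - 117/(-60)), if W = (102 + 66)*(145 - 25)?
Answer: 203235149/10020 ≈ 20283.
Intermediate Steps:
W = 20160 (W = 168*120 = 20160)
(W + 121) + (1/((-123 + 129)*(-167)) - 117/(-60)) = (20160 + 121) + (1/((-123 + 129)*(-167)) - 117/(-60)) = 20281 + (-1/167/6 - 117*(-1/60)) = 20281 + ((⅙)*(-1/167) + 39/20) = 20281 + (-1/1002 + 39/20) = 20281 + 19529/10020 = 203235149/10020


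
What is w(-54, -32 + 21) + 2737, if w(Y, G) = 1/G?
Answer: 30106/11 ≈ 2736.9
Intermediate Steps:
w(-54, -32 + 21) + 2737 = 1/(-32 + 21) + 2737 = 1/(-11) + 2737 = -1/11 + 2737 = 30106/11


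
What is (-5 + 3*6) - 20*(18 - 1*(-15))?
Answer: -647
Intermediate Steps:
(-5 + 3*6) - 20*(18 - 1*(-15)) = (-5 + 18) - 20*(18 + 15) = 13 - 20*33 = 13 - 660 = -647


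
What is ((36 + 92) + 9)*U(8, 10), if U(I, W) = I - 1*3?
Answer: 685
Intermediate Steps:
U(I, W) = -3 + I (U(I, W) = I - 3 = -3 + I)
((36 + 92) + 9)*U(8, 10) = ((36 + 92) + 9)*(-3 + 8) = (128 + 9)*5 = 137*5 = 685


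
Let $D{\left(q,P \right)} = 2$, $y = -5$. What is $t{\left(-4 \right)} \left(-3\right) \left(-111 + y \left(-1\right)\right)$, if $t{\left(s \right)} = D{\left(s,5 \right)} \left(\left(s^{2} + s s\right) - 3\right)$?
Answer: $18444$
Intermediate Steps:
$t{\left(s \right)} = -6 + 4 s^{2}$ ($t{\left(s \right)} = 2 \left(\left(s^{2} + s s\right) - 3\right) = 2 \left(\left(s^{2} + s^{2}\right) - 3\right) = 2 \left(2 s^{2} - 3\right) = 2 \left(-3 + 2 s^{2}\right) = -6 + 4 s^{2}$)
$t{\left(-4 \right)} \left(-3\right) \left(-111 + y \left(-1\right)\right) = \left(-6 + 4 \left(-4\right)^{2}\right) \left(-3\right) \left(-111 - -5\right) = \left(-6 + 4 \cdot 16\right) \left(-3\right) \left(-111 + 5\right) = \left(-6 + 64\right) \left(-3\right) \left(-106\right) = 58 \left(-3\right) \left(-106\right) = \left(-174\right) \left(-106\right) = 18444$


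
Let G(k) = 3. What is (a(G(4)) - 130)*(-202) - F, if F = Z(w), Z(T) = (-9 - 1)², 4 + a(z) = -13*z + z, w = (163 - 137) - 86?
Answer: 34240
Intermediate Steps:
w = -60 (w = 26 - 86 = -60)
a(z) = -4 - 12*z (a(z) = -4 + (-13*z + z) = -4 - 12*z)
Z(T) = 100 (Z(T) = (-10)² = 100)
F = 100
(a(G(4)) - 130)*(-202) - F = ((-4 - 12*3) - 130)*(-202) - 1*100 = ((-4 - 36) - 130)*(-202) - 100 = (-40 - 130)*(-202) - 100 = -170*(-202) - 100 = 34340 - 100 = 34240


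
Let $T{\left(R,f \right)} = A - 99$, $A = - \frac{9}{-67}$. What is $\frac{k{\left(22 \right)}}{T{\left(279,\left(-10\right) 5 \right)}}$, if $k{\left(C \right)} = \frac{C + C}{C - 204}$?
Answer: $\frac{737}{301392} \approx 0.0024453$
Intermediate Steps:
$A = \frac{9}{67}$ ($A = \left(-9\right) \left(- \frac{1}{67}\right) = \frac{9}{67} \approx 0.13433$)
$T{\left(R,f \right)} = - \frac{6624}{67}$ ($T{\left(R,f \right)} = \frac{9}{67} - 99 = - \frac{6624}{67}$)
$k{\left(C \right)} = \frac{2 C}{-204 + C}$
$\frac{k{\left(22 \right)}}{T{\left(279,\left(-10\right) 5 \right)}} = \frac{2 \cdot 22 \frac{1}{-204 + 22}}{- \frac{6624}{67}} = 2 \cdot 22 \frac{1}{-182} \left(- \frac{67}{6624}\right) = 2 \cdot 22 \left(- \frac{1}{182}\right) \left(- \frac{67}{6624}\right) = \left(- \frac{22}{91}\right) \left(- \frac{67}{6624}\right) = \frac{737}{301392}$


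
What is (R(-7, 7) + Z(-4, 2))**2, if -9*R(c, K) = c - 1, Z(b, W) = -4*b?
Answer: 23104/81 ≈ 285.23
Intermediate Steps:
R(c, K) = 1/9 - c/9 (R(c, K) = -(c - 1)/9 = -(-1 + c)/9 = 1/9 - c/9)
(R(-7, 7) + Z(-4, 2))**2 = ((1/9 - 1/9*(-7)) - 4*(-4))**2 = ((1/9 + 7/9) + 16)**2 = (8/9 + 16)**2 = (152/9)**2 = 23104/81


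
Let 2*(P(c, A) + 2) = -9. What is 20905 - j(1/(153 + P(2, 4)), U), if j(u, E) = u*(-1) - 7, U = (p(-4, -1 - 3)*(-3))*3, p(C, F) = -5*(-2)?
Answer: 6127218/293 ≈ 20912.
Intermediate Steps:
P(c, A) = -13/2 (P(c, A) = -2 + (½)*(-9) = -2 - 9/2 = -13/2)
p(C, F) = 10
U = -90 (U = (10*(-3))*3 = -30*3 = -90)
j(u, E) = -7 - u (j(u, E) = -u - 7 = -7 - u)
20905 - j(1/(153 + P(2, 4)), U) = 20905 - (-7 - 1/(153 - 13/2)) = 20905 - (-7 - 1/293/2) = 20905 - (-7 - 1*2/293) = 20905 - (-7 - 2/293) = 20905 - 1*(-2053/293) = 20905 + 2053/293 = 6127218/293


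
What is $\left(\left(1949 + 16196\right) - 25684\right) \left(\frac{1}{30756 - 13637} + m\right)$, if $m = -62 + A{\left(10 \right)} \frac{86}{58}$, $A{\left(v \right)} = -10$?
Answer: $\frac{287545775517}{496451} \approx 5.792 \cdot 10^{5}$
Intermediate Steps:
$m = - \frac{2228}{29}$ ($m = -62 - 10 \cdot \frac{86}{58} = -62 - 10 \cdot 86 \cdot \frac{1}{58} = -62 - \frac{430}{29} = - \frac{2228}{29} \approx -76.828$)
$\left(\left(1949 + 16196\right) - 25684\right) \left(\frac{1}{30756 - 13637} + m\right) = \left(\left(1949 + 16196\right) - 25684\right) \left(\frac{1}{30756 - 13637} - \frac{2228}{29}\right) = \left(18145 - 25684\right) \left(\frac{1}{17119} - \frac{2228}{29}\right) = - 7539 \left(\frac{1}{17119} - \frac{2228}{29}\right) = \left(-7539\right) \left(- \frac{38141103}{496451}\right) = \frac{287545775517}{496451}$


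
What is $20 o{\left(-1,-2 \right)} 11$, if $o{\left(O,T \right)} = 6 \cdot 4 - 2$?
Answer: $4840$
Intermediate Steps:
$o{\left(O,T \right)} = 22$ ($o{\left(O,T \right)} = 24 - 2 = 22$)
$20 o{\left(-1,-2 \right)} 11 = 20 \cdot 22 \cdot 11 = 440 \cdot 11 = 4840$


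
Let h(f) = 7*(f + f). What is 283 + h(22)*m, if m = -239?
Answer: -73329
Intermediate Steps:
h(f) = 14*f (h(f) = 7*(2*f) = 14*f)
283 + h(22)*m = 283 + (14*22)*(-239) = 283 + 308*(-239) = 283 - 73612 = -73329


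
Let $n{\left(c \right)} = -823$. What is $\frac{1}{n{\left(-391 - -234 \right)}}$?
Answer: $- \frac{1}{823} \approx -0.0012151$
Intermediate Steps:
$\frac{1}{n{\left(-391 - -234 \right)}} = \frac{1}{-823} = - \frac{1}{823}$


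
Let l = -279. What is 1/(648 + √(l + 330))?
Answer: 216/139951 - √51/419853 ≈ 0.0015264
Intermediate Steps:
1/(648 + √(l + 330)) = 1/(648 + √(-279 + 330)) = 1/(648 + √51)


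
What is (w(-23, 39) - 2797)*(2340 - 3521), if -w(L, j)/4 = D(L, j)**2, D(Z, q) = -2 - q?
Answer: 11244301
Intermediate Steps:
w(L, j) = -4*(-2 - j)**2
(w(-23, 39) - 2797)*(2340 - 3521) = (-4*(2 + 39)**2 - 2797)*(2340 - 3521) = (-4*41**2 - 2797)*(-1181) = (-4*1681 - 2797)*(-1181) = (-6724 - 2797)*(-1181) = -9521*(-1181) = 11244301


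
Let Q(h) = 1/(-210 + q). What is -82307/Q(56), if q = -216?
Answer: 35062782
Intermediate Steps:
Q(h) = -1/426 (Q(h) = 1/(-210 - 216) = 1/(-426) = -1/426)
-82307/Q(56) = -82307/(-1/426) = -82307*(-426) = 35062782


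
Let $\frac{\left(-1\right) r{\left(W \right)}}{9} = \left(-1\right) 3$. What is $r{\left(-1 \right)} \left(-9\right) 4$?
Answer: $-972$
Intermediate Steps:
$r{\left(W \right)} = 27$ ($r{\left(W \right)} = - 9 \left(\left(-1\right) 3\right) = \left(-9\right) \left(-3\right) = 27$)
$r{\left(-1 \right)} \left(-9\right) 4 = 27 \left(-9\right) 4 = \left(-243\right) 4 = -972$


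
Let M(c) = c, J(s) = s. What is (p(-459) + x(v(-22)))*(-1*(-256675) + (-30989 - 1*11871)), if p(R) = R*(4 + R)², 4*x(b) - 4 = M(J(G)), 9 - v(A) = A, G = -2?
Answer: -40635316030435/2 ≈ -2.0318e+13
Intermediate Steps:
v(A) = 9 - A
x(b) = ½ (x(b) = 1 + (¼)*(-2) = 1 - ½ = ½)
(p(-459) + x(v(-22)))*(-1*(-256675) + (-30989 - 1*11871)) = (-459*(4 - 459)² + ½)*(-1*(-256675) + (-30989 - 1*11871)) = (-459*(-455)² + ½)*(256675 + (-30989 - 11871)) = (-459*207025 + ½)*(256675 - 42860) = (-95024475 + ½)*213815 = -190048949/2*213815 = -40635316030435/2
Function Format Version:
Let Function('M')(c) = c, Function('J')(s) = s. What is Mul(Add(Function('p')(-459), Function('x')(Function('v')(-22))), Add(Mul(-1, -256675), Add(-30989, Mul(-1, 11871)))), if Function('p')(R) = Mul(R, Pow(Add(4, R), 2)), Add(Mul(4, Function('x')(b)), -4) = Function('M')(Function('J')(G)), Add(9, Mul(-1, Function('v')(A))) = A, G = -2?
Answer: Rational(-40635316030435, 2) ≈ -2.0318e+13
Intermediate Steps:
Function('v')(A) = Add(9, Mul(-1, A))
Function('x')(b) = Rational(1, 2) (Function('x')(b) = Add(1, Mul(Rational(1, 4), -2)) = Add(1, Rational(-1, 2)) = Rational(1, 2))
Mul(Add(Function('p')(-459), Function('x')(Function('v')(-22))), Add(Mul(-1, -256675), Add(-30989, Mul(-1, 11871)))) = Mul(Add(Mul(-459, Pow(Add(4, -459), 2)), Rational(1, 2)), Add(Mul(-1, -256675), Add(-30989, Mul(-1, 11871)))) = Mul(Add(Mul(-459, Pow(-455, 2)), Rational(1, 2)), Add(256675, Add(-30989, -11871))) = Mul(Add(Mul(-459, 207025), Rational(1, 2)), Add(256675, -42860)) = Mul(Add(-95024475, Rational(1, 2)), 213815) = Mul(Rational(-190048949, 2), 213815) = Rational(-40635316030435, 2)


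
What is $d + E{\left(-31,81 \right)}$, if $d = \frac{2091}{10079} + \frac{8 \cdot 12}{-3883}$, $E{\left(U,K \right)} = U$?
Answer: $- \frac{1206087698}{39136757} \approx -30.817$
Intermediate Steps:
$d = \frac{7151769}{39136757}$ ($d = 2091 \cdot \frac{1}{10079} + 96 \left(- \frac{1}{3883}\right) = \frac{2091}{10079} - \frac{96}{3883} = \frac{7151769}{39136757} \approx 0.18274$)
$d + E{\left(-31,81 \right)} = \frac{7151769}{39136757} - 31 = - \frac{1206087698}{39136757}$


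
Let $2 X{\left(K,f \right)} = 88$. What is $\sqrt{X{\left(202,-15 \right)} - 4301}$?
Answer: $3 i \sqrt{473} \approx 65.246 i$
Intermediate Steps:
$X{\left(K,f \right)} = 44$ ($X{\left(K,f \right)} = \frac{1}{2} \cdot 88 = 44$)
$\sqrt{X{\left(202,-15 \right)} - 4301} = \sqrt{44 - 4301} = \sqrt{-4257} = 3 i \sqrt{473}$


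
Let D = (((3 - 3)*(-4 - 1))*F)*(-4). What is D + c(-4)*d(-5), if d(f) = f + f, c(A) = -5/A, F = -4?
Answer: -25/2 ≈ -12.500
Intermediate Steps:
d(f) = 2*f
D = 0 (D = (((3 - 3)*(-4 - 1))*(-4))*(-4) = ((0*(-5))*(-4))*(-4) = (0*(-4))*(-4) = 0*(-4) = 0)
D + c(-4)*d(-5) = 0 + (-5/(-4))*(2*(-5)) = 0 - 5*(-¼)*(-10) = 0 + (5/4)*(-10) = 0 - 25/2 = -25/2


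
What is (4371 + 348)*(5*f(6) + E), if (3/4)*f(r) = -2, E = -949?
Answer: -4541251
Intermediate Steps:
f(r) = -8/3 (f(r) = (4/3)*(-2) = -8/3)
(4371 + 348)*(5*f(6) + E) = (4371 + 348)*(5*(-8/3) - 949) = 4719*(-40/3 - 949) = 4719*(-2887/3) = -4541251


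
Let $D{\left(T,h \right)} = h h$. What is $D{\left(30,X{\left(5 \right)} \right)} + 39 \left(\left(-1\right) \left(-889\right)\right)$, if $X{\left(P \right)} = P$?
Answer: $34696$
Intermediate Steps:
$D{\left(T,h \right)} = h^{2}$
$D{\left(30,X{\left(5 \right)} \right)} + 39 \left(\left(-1\right) \left(-889\right)\right) = 5^{2} + 39 \left(\left(-1\right) \left(-889\right)\right) = 25 + 39 \cdot 889 = 25 + 34671 = 34696$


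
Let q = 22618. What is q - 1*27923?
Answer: -5305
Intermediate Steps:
q - 1*27923 = 22618 - 1*27923 = 22618 - 27923 = -5305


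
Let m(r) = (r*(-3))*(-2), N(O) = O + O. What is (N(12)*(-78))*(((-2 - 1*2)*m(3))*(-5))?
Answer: -673920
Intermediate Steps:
N(O) = 2*O
m(r) = 6*r (m(r) = -3*r*(-2) = 6*r)
(N(12)*(-78))*(((-2 - 1*2)*m(3))*(-5)) = ((2*12)*(-78))*(((-2 - 1*2)*(6*3))*(-5)) = (24*(-78))*(((-2 - 2)*18)*(-5)) = -1872*(-4*18)*(-5) = -(-134784)*(-5) = -1872*360 = -673920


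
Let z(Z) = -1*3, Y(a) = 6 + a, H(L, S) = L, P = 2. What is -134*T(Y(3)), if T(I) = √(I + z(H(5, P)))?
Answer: -134*√6 ≈ -328.23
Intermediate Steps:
z(Z) = -3
T(I) = √(-3 + I) (T(I) = √(I - 3) = √(-3 + I))
-134*T(Y(3)) = -134*√(-3 + (6 + 3)) = -134*√(-3 + 9) = -134*√6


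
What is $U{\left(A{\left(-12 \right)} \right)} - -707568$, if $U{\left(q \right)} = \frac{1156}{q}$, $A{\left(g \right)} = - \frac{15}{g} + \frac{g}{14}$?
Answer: $\frac{7815616}{11} \approx 7.1051 \cdot 10^{5}$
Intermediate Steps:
$A{\left(g \right)} = - \frac{15}{g} + \frac{g}{14}$ ($A{\left(g \right)} = - \frac{15}{g} + g \frac{1}{14} = - \frac{15}{g} + \frac{g}{14}$)
$U{\left(A{\left(-12 \right)} \right)} - -707568 = \frac{1156}{- \frac{15}{-12} + \frac{1}{14} \left(-12\right)} - -707568 = \frac{1156}{\left(-15\right) \left(- \frac{1}{12}\right) - \frac{6}{7}} + 707568 = \frac{1156}{\frac{5}{4} - \frac{6}{7}} + 707568 = \frac{1156}{\frac{11}{28}} + 707568 = 1156 \cdot \frac{28}{11} + 707568 = \frac{32368}{11} + 707568 = \frac{7815616}{11}$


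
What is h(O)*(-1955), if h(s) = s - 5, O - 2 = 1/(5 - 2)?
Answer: 15640/3 ≈ 5213.3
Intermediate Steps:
O = 7/3 (O = 2 + 1/(5 - 2) = 2 + 1/3 = 7/3 ≈ 2.3333)
h(s) = -5 + s
h(O)*(-1955) = (-5 + 7/3)*(-1955) = -8/3*(-1955) = 15640/3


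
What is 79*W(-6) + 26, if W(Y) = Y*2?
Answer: -922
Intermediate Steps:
W(Y) = 2*Y
79*W(-6) + 26 = 79*(2*(-6)) + 26 = 79*(-12) + 26 = -948 + 26 = -922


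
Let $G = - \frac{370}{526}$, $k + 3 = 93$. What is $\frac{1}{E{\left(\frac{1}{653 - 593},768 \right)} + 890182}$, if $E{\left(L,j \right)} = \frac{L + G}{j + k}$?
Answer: $\frac{13539240}{12052387730843} \approx 1.1234 \cdot 10^{-6}$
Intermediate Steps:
$k = 90$ ($k = -3 + 93 = 90$)
$G = - \frac{185}{263}$ ($G = \left(-370\right) \frac{1}{526} = - \frac{185}{263} \approx -0.70342$)
$E{\left(L,j \right)} = \frac{- \frac{185}{263} + L}{90 + j}$ ($E{\left(L,j \right)} = \frac{L - \frac{185}{263}}{j + 90} = \frac{- \frac{185}{263} + L}{90 + j}$)
$\frac{1}{E{\left(\frac{1}{653 - 593},768 \right)} + 890182} = \frac{1}{\frac{- \frac{185}{263} + \frac{1}{653 - 593}}{90 + 768} + 890182} = \frac{1}{\frac{- \frac{185}{263} + \frac{1}{60}}{858} + 890182} = \frac{1}{\frac{1}{858} \left(- \frac{10837}{15780}\right) + 890182} = \frac{1}{- \frac{10837}{13539240} + 890182} = \frac{1}{\frac{12052387730843}{13539240}} = \frac{13539240}{12052387730843}$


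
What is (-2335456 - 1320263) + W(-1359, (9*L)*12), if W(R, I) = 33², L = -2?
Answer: -3654630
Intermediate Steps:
W(R, I) = 1089
(-2335456 - 1320263) + W(-1359, (9*L)*12) = (-2335456 - 1320263) + 1089 = -3655719 + 1089 = -3654630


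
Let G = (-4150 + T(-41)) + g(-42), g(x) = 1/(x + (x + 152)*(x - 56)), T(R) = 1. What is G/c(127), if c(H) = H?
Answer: -44900479/1374394 ≈ -32.669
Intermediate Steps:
g(x) = 1/(x + (-56 + x)*(152 + x)) (g(x) = 1/(x + (152 + x)*(-56 + x)) = 1/(x + (-56 + x)*(152 + x)))
G = -44900479/10822 (G = (-4150 + 1) + 1/(-8512 + (-42)² + 97*(-42)) = -4149 + 1/(-8512 + 1764 - 4074) = -4149 + 1/(-10822) = -4149 - 1/10822 = -44900479/10822 ≈ -4149.0)
G/c(127) = -44900479/10822/127 = -44900479/10822*1/127 = -44900479/1374394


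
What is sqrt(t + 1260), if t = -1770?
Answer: I*sqrt(510) ≈ 22.583*I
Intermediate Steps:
sqrt(t + 1260) = sqrt(-1770 + 1260) = sqrt(-510) = I*sqrt(510)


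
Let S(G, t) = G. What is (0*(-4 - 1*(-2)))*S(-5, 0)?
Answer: 0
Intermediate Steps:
(0*(-4 - 1*(-2)))*S(-5, 0) = (0*(-4 - 1*(-2)))*(-5) = (0*(-4 + 2))*(-5) = (0*(-2))*(-5) = 0*(-5) = 0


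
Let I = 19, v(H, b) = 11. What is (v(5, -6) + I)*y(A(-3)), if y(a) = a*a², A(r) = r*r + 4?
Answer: 65910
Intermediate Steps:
A(r) = 4 + r² (A(r) = r² + 4 = 4 + r²)
y(a) = a³
(v(5, -6) + I)*y(A(-3)) = (11 + 19)*(4 + (-3)²)³ = 30*(4 + 9)³ = 30*13³ = 30*2197 = 65910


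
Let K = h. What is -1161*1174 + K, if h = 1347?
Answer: -1361667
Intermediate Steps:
K = 1347
-1161*1174 + K = -1161*1174 + 1347 = -1363014 + 1347 = -1361667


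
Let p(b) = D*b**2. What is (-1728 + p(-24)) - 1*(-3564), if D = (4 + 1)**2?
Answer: 16236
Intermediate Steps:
D = 25 (D = 5**2 = 25)
p(b) = 25*b**2
(-1728 + p(-24)) - 1*(-3564) = (-1728 + 25*(-24)**2) - 1*(-3564) = (-1728 + 25*576) + 3564 = (-1728 + 14400) + 3564 = 12672 + 3564 = 16236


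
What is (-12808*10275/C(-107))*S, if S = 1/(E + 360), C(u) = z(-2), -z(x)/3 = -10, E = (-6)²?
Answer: -1096685/99 ≈ -11078.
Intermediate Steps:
E = 36
z(x) = 30 (z(x) = -3*(-10) = 30)
C(u) = 30
S = 1/396 (S = 1/(36 + 360) = 1/396 ≈ 0.0025253)
(-12808*10275/C(-107))*S = -12808/(30/10275)*(1/396) = -12808/(30*(1/10275))*(1/396) = -12808/2/685*(1/396) = -12808*685/2*(1/396) = -4386740*1/396 = -1096685/99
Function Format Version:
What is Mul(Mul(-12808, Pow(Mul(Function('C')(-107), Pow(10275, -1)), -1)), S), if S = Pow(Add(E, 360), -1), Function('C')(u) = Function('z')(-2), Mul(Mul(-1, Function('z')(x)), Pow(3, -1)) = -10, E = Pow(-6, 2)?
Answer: Rational(-1096685, 99) ≈ -11078.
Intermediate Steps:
E = 36
Function('z')(x) = 30 (Function('z')(x) = Mul(-3, -10) = 30)
Function('C')(u) = 30
S = Rational(1, 396) (S = Pow(Add(36, 360), -1) = Pow(396, -1) = Rational(1, 396) ≈ 0.0025253)
Mul(Mul(-12808, Pow(Mul(Function('C')(-107), Pow(10275, -1)), -1)), S) = Mul(Mul(-12808, Pow(Mul(30, Pow(10275, -1)), -1)), Rational(1, 396)) = Mul(Mul(-12808, Pow(Mul(30, Rational(1, 10275)), -1)), Rational(1, 396)) = Mul(Mul(-12808, Pow(Rational(2, 685), -1)), Rational(1, 396)) = Mul(Mul(-12808, Rational(685, 2)), Rational(1, 396)) = Mul(-4386740, Rational(1, 396)) = Rational(-1096685, 99)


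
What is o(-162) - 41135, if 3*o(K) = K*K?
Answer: -32387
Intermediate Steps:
o(K) = K²/3 (o(K) = (K*K)/3 = K²/3)
o(-162) - 41135 = (⅓)*(-162)² - 41135 = (⅓)*26244 - 41135 = 8748 - 41135 = -32387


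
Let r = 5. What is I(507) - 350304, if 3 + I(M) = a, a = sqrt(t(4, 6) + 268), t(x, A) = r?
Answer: -350307 + sqrt(273) ≈ -3.5029e+5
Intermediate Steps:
t(x, A) = 5
a = sqrt(273) (a = sqrt(5 + 268) = sqrt(273) ≈ 16.523)
I(M) = -3 + sqrt(273)
I(507) - 350304 = (-3 + sqrt(273)) - 350304 = -350307 + sqrt(273)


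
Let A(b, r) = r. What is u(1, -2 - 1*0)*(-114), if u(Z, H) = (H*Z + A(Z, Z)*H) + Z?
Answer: 342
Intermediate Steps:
u(Z, H) = Z + 2*H*Z (u(Z, H) = (H*Z + Z*H) + Z = (H*Z + H*Z) + Z = 2*H*Z + Z = Z + 2*H*Z)
u(1, -2 - 1*0)*(-114) = (1*(1 + 2*(-2 - 1*0)))*(-114) = (1*(1 + 2*(-2 + 0)))*(-114) = (1*(1 + 2*(-2)))*(-114) = (1*(1 - 4))*(-114) = (1*(-3))*(-114) = -3*(-114) = 342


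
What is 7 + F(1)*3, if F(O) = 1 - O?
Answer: 7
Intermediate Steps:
7 + F(1)*3 = 7 + (1 - 1*1)*3 = 7 + (1 - 1)*3 = 7 + 0*3 = 7 + 0 = 7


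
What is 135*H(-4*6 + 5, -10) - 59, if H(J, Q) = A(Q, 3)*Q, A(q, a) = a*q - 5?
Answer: 47191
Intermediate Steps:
A(q, a) = -5 + a*q
H(J, Q) = Q*(-5 + 3*Q) (H(J, Q) = (-5 + 3*Q)*Q = Q*(-5 + 3*Q))
135*H(-4*6 + 5, -10) - 59 = 135*(-10*(-5 + 3*(-10))) - 59 = 135*(-10*(-5 - 30)) - 59 = 135*(-10*(-35)) - 59 = 135*350 - 59 = 47250 - 59 = 47191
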